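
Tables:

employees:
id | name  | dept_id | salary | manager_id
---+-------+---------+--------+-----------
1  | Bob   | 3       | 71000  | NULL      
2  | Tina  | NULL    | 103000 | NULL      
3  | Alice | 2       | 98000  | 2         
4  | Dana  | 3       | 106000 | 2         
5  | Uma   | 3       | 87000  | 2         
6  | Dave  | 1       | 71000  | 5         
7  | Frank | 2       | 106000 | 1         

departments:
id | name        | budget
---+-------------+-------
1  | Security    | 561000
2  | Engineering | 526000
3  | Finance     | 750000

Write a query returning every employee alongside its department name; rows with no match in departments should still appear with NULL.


LEFT JOIN keeps every row from employees (the left table); where dept_id has no match in departments, the department columns become NULL. Walk through each employee:
  - employee 1 (Bob): dept_id=3 -> matches Finance
  - employee 2 (Tina): dept_id=NULL, no match -> kept with NULL
  - employee 3 (Alice): dept_id=2 -> matches Engineering
  - employee 4 (Dana): dept_id=3 -> matches Finance
  - employee 5 (Uma): dept_id=3 -> matches Finance
  - employee 6 (Dave): dept_id=1 -> matches Security
  - employee 7 (Frank): dept_id=2 -> matches Engineering
All 7 rows appear; 1 has NULL department.

SQL:
SELECT a.name, b.name AS department
FROM employees a
LEFT JOIN departments b ON a.dept_id = b.id

Result:
name  | department 
------+------------
Bob   | Finance    
Tina  | NULL       
Alice | Engineering
Dana  | Finance    
Uma   | Finance    
Dave  | Security   
Frank | Engineering


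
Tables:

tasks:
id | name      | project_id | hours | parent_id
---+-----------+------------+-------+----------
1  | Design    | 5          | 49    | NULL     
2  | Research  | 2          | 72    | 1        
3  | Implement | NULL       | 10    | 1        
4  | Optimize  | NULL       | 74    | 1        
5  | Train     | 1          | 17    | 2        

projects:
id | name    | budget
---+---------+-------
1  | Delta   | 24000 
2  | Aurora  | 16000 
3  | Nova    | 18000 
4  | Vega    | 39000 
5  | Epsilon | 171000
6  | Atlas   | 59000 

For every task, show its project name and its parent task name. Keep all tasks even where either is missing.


Two LEFT JOINs from the same base table tasks: one to projects via project_id, one to tasks itself via parent_id. Both are LEFT so every task is preserved.
Match against projects:
  - task 1 (Design): project_id=5 -> matches Epsilon
  - task 2 (Research): project_id=2 -> matches Aurora
  - task 3 (Implement): project_id=NULL, no match -> kept with NULL
  - task 4 (Optimize): project_id=NULL, no match -> kept with NULL
  - task 5 (Train): project_id=1 -> matches Delta
Match against tasks (self):
  - task 1 (Design): parent_id=NULL -> NULL
  - task 2 (Research): parent_id=1 -> Design
  - task 3 (Implement): parent_id=1 -> Design
  - task 4 (Optimize): parent_id=1 -> Design
  - task 5 (Train): parent_id=2 -> Research

SQL:
SELECT a.name, b.name AS project, c.name AS parent
FROM tasks a
LEFT JOIN projects b ON a.project_id = b.id
LEFT JOIN tasks c ON a.parent_id = c.id

Result:
name      | project | parent  
----------+---------+---------
Design    | Epsilon | NULL    
Research  | Aurora  | Design  
Implement | NULL    | Design  
Optimize  | NULL    | Design  
Train     | Delta   | Research


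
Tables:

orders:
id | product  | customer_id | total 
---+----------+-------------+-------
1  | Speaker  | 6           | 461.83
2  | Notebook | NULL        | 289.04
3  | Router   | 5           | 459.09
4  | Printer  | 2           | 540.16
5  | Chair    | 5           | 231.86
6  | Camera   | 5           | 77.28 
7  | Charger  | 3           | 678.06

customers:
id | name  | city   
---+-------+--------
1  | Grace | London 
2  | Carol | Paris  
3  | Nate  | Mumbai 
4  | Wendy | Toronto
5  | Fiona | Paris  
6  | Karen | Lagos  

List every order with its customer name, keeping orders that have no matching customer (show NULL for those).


LEFT JOIN keeps every row from orders (the left table); where customer_id has no match in customers, the customer columns become NULL. Walk through each order:
  - order 1 (Speaker): customer_id=6 -> matches Karen
  - order 2 (Notebook): customer_id=NULL, no match -> kept with NULL
  - order 3 (Router): customer_id=5 -> matches Fiona
  - order 4 (Printer): customer_id=2 -> matches Carol
  - order 5 (Chair): customer_id=5 -> matches Fiona
  - order 6 (Camera): customer_id=5 -> matches Fiona
  - order 7 (Charger): customer_id=3 -> matches Nate
All 7 rows appear; 1 has NULL customer.

SQL:
SELECT a.product, b.name AS customer
FROM orders a
LEFT JOIN customers b ON a.customer_id = b.id

Result:
product  | customer
---------+---------
Speaker  | Karen   
Notebook | NULL    
Router   | Fiona   
Printer  | Carol   
Chair    | Fiona   
Camera   | Fiona   
Charger  | Nate    


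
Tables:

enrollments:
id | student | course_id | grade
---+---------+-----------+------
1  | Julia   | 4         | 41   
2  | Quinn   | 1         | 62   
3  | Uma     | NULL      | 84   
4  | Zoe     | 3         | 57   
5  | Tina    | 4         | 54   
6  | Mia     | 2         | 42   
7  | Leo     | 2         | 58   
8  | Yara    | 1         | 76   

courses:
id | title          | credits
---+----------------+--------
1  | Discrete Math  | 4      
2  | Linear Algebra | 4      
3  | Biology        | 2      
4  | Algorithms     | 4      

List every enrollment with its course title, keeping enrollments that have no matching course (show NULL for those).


LEFT JOIN keeps every row from enrollments (the left table); where course_id has no match in courses, the course columns become NULL. Walk through each enrollment:
  - enrollment 1 (Julia): course_id=4 -> matches Algorithms
  - enrollment 2 (Quinn): course_id=1 -> matches Discrete Math
  - enrollment 3 (Uma): course_id=NULL, no match -> kept with NULL
  - enrollment 4 (Zoe): course_id=3 -> matches Biology
  - enrollment 5 (Tina): course_id=4 -> matches Algorithms
  - enrollment 6 (Mia): course_id=2 -> matches Linear Algebra
  - enrollment 7 (Leo): course_id=2 -> matches Linear Algebra
  - enrollment 8 (Yara): course_id=1 -> matches Discrete Math
All 8 rows appear; 1 has NULL course.

SQL:
SELECT a.student, b.title AS course
FROM enrollments a
LEFT JOIN courses b ON a.course_id = b.id

Result:
student | course        
--------+---------------
Julia   | Algorithms    
Quinn   | Discrete Math 
Uma     | NULL          
Zoe     | Biology       
Tina    | Algorithms    
Mia     | Linear Algebra
Leo     | Linear Algebra
Yara    | Discrete Math 


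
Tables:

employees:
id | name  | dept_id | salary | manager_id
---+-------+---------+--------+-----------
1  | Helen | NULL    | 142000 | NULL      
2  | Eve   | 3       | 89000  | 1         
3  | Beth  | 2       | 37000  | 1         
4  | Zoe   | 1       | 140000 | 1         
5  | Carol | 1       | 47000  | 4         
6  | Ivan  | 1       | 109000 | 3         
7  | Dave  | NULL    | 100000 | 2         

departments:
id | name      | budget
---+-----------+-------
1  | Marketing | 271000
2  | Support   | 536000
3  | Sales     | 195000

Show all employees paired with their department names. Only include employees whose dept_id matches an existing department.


INNER JOIN keeps only employees rows whose dept_id matches an id in departments. Walk through each employee:
  - employee 1 (Helen): dept_id=NULL, no match -> dropped
  - employee 2 (Eve): dept_id=3 -> matches Sales
  - employee 3 (Beth): dept_id=2 -> matches Support
  - employee 4 (Zoe): dept_id=1 -> matches Marketing
  - employee 5 (Carol): dept_id=1 -> matches Marketing
  - employee 6 (Ivan): dept_id=1 -> matches Marketing
  - employee 7 (Dave): dept_id=NULL, no match -> dropped
So 2 of 7 rows are dropped.

SQL:
SELECT a.name, b.name AS department
FROM employees a
INNER JOIN departments b ON a.dept_id = b.id

Result:
name  | department
------+-----------
Eve   | Sales     
Beth  | Support   
Zoe   | Marketing 
Carol | Marketing 
Ivan  | Marketing 


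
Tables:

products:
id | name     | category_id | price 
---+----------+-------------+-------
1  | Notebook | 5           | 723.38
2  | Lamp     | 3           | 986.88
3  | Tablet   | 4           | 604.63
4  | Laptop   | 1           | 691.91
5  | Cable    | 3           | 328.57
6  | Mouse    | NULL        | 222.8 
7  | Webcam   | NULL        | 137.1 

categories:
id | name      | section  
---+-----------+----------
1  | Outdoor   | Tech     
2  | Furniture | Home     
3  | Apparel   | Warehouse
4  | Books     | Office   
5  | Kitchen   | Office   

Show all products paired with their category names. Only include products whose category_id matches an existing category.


INNER JOIN keeps only products rows whose category_id matches an id in categories. Walk through each product:
  - product 1 (Notebook): category_id=5 -> matches Kitchen
  - product 2 (Lamp): category_id=3 -> matches Apparel
  - product 3 (Tablet): category_id=4 -> matches Books
  - product 4 (Laptop): category_id=1 -> matches Outdoor
  - product 5 (Cable): category_id=3 -> matches Apparel
  - product 6 (Mouse): category_id=NULL, no match -> dropped
  - product 7 (Webcam): category_id=NULL, no match -> dropped
So 2 of 7 rows are dropped.

SQL:
SELECT a.name, b.name AS category
FROM products a
INNER JOIN categories b ON a.category_id = b.id

Result:
name     | category
---------+---------
Notebook | Kitchen 
Lamp     | Apparel 
Tablet   | Books   
Laptop   | Outdoor 
Cable    | Apparel 


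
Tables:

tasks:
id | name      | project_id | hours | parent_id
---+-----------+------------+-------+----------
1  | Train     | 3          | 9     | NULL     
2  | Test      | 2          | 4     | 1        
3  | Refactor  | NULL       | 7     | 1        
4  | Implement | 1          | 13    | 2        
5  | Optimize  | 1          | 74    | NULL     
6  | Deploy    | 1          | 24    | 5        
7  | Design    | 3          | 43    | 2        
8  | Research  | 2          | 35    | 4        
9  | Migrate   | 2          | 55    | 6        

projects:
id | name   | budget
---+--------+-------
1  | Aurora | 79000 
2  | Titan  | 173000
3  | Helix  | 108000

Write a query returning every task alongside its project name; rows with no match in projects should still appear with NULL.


LEFT JOIN keeps every row from tasks (the left table); where project_id has no match in projects, the project columns become NULL. Walk through each task:
  - task 1 (Train): project_id=3 -> matches Helix
  - task 2 (Test): project_id=2 -> matches Titan
  - task 3 (Refactor): project_id=NULL, no match -> kept with NULL
  - task 4 (Implement): project_id=1 -> matches Aurora
  - task 5 (Optimize): project_id=1 -> matches Aurora
  - task 6 (Deploy): project_id=1 -> matches Aurora
  - task 7 (Design): project_id=3 -> matches Helix
  - task 8 (Research): project_id=2 -> matches Titan
  - task 9 (Migrate): project_id=2 -> matches Titan
All 9 rows appear; 1 has NULL project.

SQL:
SELECT a.name, b.name AS project
FROM tasks a
LEFT JOIN projects b ON a.project_id = b.id

Result:
name      | project
----------+--------
Train     | Helix  
Test      | Titan  
Refactor  | NULL   
Implement | Aurora 
Optimize  | Aurora 
Deploy    | Aurora 
Design    | Helix  
Research  | Titan  
Migrate   | Titan  


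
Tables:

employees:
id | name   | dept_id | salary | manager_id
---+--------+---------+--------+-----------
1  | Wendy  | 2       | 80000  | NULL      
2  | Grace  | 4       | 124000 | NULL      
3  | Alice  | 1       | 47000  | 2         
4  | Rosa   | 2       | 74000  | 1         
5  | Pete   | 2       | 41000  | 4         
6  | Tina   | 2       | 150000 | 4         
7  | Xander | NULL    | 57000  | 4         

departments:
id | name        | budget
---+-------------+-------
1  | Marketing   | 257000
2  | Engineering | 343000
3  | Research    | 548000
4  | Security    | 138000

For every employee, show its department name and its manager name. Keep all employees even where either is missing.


Two LEFT JOINs from the same base table employees: one to departments via dept_id, one to employees itself via manager_id. Both are LEFT so every employee is preserved.
Match against departments:
  - employee 1 (Wendy): dept_id=2 -> matches Engineering
  - employee 2 (Grace): dept_id=4 -> matches Security
  - employee 3 (Alice): dept_id=1 -> matches Marketing
  - employee 4 (Rosa): dept_id=2 -> matches Engineering
  - employee 5 (Pete): dept_id=2 -> matches Engineering
  - employee 6 (Tina): dept_id=2 -> matches Engineering
  - employee 7 (Xander): dept_id=NULL, no match -> kept with NULL
Match against employees (self):
  - employee 1 (Wendy): manager_id=NULL -> NULL
  - employee 2 (Grace): manager_id=NULL -> NULL
  - employee 3 (Alice): manager_id=2 -> Grace
  - employee 4 (Rosa): manager_id=1 -> Wendy
  - employee 5 (Pete): manager_id=4 -> Rosa
  - employee 6 (Tina): manager_id=4 -> Rosa
  - employee 7 (Xander): manager_id=4 -> Rosa

SQL:
SELECT a.name, b.name AS department, c.name AS manager
FROM employees a
LEFT JOIN departments b ON a.dept_id = b.id
LEFT JOIN employees c ON a.manager_id = c.id

Result:
name   | department  | manager
-------+-------------+--------
Wendy  | Engineering | NULL   
Grace  | Security    | NULL   
Alice  | Marketing   | Grace  
Rosa   | Engineering | Wendy  
Pete   | Engineering | Rosa   
Tina   | Engineering | Rosa   
Xander | NULL        | Rosa   


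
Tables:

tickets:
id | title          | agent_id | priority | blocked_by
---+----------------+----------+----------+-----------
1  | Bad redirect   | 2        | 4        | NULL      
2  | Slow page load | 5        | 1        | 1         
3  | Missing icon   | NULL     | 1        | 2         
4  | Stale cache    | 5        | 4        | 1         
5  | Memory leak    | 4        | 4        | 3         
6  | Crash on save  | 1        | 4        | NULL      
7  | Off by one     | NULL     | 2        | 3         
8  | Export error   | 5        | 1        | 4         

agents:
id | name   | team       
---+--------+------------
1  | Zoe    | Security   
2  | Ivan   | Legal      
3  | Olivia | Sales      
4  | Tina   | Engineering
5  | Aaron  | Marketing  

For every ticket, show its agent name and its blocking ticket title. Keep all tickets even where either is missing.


Two LEFT JOINs from the same base table tickets: one to agents via agent_id, one to tickets itself via blocked_by. Both are LEFT so every ticket is preserved.
Match against agents:
  - ticket 1 (Bad redirect): agent_id=2 -> matches Ivan
  - ticket 2 (Slow page load): agent_id=5 -> matches Aaron
  - ticket 3 (Missing icon): agent_id=NULL, no match -> kept with NULL
  - ticket 4 (Stale cache): agent_id=5 -> matches Aaron
  - ticket 5 (Memory leak): agent_id=4 -> matches Tina
  - ticket 6 (Crash on save): agent_id=1 -> matches Zoe
  - ticket 7 (Off by one): agent_id=NULL, no match -> kept with NULL
  - ticket 8 (Export error): agent_id=5 -> matches Aaron
Match against tickets (self):
  - ticket 1 (Bad redirect): blocked_by=NULL -> NULL
  - ticket 2 (Slow page load): blocked_by=1 -> Bad redirect
  - ticket 3 (Missing icon): blocked_by=2 -> Slow page load
  - ticket 4 (Stale cache): blocked_by=1 -> Bad redirect
  - ticket 5 (Memory leak): blocked_by=3 -> Missing icon
  - ticket 6 (Crash on save): blocked_by=NULL -> NULL
  - ticket 7 (Off by one): blocked_by=3 -> Missing icon
  - ticket 8 (Export error): blocked_by=4 -> Stale cache

SQL:
SELECT a.title, b.name AS agent, c.title AS blocked_by
FROM tickets a
LEFT JOIN agents b ON a.agent_id = b.id
LEFT JOIN tickets c ON a.blocked_by = c.id

Result:
title          | agent | blocked_by    
---------------+-------+---------------
Bad redirect   | Ivan  | NULL          
Slow page load | Aaron | Bad redirect  
Missing icon   | NULL  | Slow page load
Stale cache    | Aaron | Bad redirect  
Memory leak    | Tina  | Missing icon  
Crash on save  | Zoe   | NULL          
Off by one     | NULL  | Missing icon  
Export error   | Aaron | Stale cache   


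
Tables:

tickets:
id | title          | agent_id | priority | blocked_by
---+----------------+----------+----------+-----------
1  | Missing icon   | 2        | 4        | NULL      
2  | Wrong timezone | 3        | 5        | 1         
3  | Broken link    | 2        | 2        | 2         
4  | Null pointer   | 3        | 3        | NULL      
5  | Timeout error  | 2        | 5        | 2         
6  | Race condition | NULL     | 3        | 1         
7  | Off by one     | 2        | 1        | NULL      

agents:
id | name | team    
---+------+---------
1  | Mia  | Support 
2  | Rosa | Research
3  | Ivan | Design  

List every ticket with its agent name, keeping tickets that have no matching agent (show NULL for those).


LEFT JOIN keeps every row from tickets (the left table); where agent_id has no match in agents, the agent columns become NULL. Walk through each ticket:
  - ticket 1 (Missing icon): agent_id=2 -> matches Rosa
  - ticket 2 (Wrong timezone): agent_id=3 -> matches Ivan
  - ticket 3 (Broken link): agent_id=2 -> matches Rosa
  - ticket 4 (Null pointer): agent_id=3 -> matches Ivan
  - ticket 5 (Timeout error): agent_id=2 -> matches Rosa
  - ticket 6 (Race condition): agent_id=NULL, no match -> kept with NULL
  - ticket 7 (Off by one): agent_id=2 -> matches Rosa
All 7 rows appear; 1 has NULL agent.

SQL:
SELECT a.title, b.name AS agent
FROM tickets a
LEFT JOIN agents b ON a.agent_id = b.id

Result:
title          | agent
---------------+------
Missing icon   | Rosa 
Wrong timezone | Ivan 
Broken link    | Rosa 
Null pointer   | Ivan 
Timeout error  | Rosa 
Race condition | NULL 
Off by one     | Rosa 


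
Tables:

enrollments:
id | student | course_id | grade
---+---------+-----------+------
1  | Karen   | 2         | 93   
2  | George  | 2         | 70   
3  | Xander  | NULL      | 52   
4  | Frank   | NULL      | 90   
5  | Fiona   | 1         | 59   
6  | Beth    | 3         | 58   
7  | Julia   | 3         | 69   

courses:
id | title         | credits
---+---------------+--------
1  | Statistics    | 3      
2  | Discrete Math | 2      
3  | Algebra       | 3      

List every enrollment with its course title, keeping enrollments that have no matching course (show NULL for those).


LEFT JOIN keeps every row from enrollments (the left table); where course_id has no match in courses, the course columns become NULL. Walk through each enrollment:
  - enrollment 1 (Karen): course_id=2 -> matches Discrete Math
  - enrollment 2 (George): course_id=2 -> matches Discrete Math
  - enrollment 3 (Xander): course_id=NULL, no match -> kept with NULL
  - enrollment 4 (Frank): course_id=NULL, no match -> kept with NULL
  - enrollment 5 (Fiona): course_id=1 -> matches Statistics
  - enrollment 6 (Beth): course_id=3 -> matches Algebra
  - enrollment 7 (Julia): course_id=3 -> matches Algebra
All 7 rows appear; 2 have NULL course.

SQL:
SELECT a.student, b.title AS course
FROM enrollments a
LEFT JOIN courses b ON a.course_id = b.id

Result:
student | course       
--------+--------------
Karen   | Discrete Math
George  | Discrete Math
Xander  | NULL         
Frank   | NULL         
Fiona   | Statistics   
Beth    | Algebra      
Julia   | Algebra      


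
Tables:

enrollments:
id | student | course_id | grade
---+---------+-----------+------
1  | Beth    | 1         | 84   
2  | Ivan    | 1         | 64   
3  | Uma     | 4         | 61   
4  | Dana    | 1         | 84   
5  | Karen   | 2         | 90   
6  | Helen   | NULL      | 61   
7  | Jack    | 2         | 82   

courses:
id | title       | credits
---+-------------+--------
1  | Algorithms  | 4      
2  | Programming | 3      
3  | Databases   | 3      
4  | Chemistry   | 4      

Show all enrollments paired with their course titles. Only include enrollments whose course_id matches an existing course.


INNER JOIN keeps only enrollments rows whose course_id matches an id in courses. Walk through each enrollment:
  - enrollment 1 (Beth): course_id=1 -> matches Algorithms
  - enrollment 2 (Ivan): course_id=1 -> matches Algorithms
  - enrollment 3 (Uma): course_id=4 -> matches Chemistry
  - enrollment 4 (Dana): course_id=1 -> matches Algorithms
  - enrollment 5 (Karen): course_id=2 -> matches Programming
  - enrollment 6 (Helen): course_id=NULL, no match -> dropped
  - enrollment 7 (Jack): course_id=2 -> matches Programming
So 1 of 7 rows is dropped.

SQL:
SELECT a.student, b.title AS course
FROM enrollments a
INNER JOIN courses b ON a.course_id = b.id

Result:
student | course     
--------+------------
Beth    | Algorithms 
Ivan    | Algorithms 
Uma     | Chemistry  
Dana    | Algorithms 
Karen   | Programming
Jack    | Programming


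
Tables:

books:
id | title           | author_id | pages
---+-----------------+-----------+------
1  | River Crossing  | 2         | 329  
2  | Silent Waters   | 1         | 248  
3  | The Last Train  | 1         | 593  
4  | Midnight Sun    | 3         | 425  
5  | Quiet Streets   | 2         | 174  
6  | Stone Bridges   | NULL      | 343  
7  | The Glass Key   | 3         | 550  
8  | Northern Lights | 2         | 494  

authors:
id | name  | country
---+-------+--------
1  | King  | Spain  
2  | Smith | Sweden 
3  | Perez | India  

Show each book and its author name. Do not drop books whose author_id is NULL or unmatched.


LEFT JOIN keeps every row from books (the left table); where author_id has no match in authors, the author columns become NULL. Walk through each book:
  - book 1 (River Crossing): author_id=2 -> matches Smith
  - book 2 (Silent Waters): author_id=1 -> matches King
  - book 3 (The Last Train): author_id=1 -> matches King
  - book 4 (Midnight Sun): author_id=3 -> matches Perez
  - book 5 (Quiet Streets): author_id=2 -> matches Smith
  - book 6 (Stone Bridges): author_id=NULL, no match -> kept with NULL
  - book 7 (The Glass Key): author_id=3 -> matches Perez
  - book 8 (Northern Lights): author_id=2 -> matches Smith
All 8 rows appear; 1 has NULL author.

SQL:
SELECT a.title, b.name AS author
FROM books a
LEFT JOIN authors b ON a.author_id = b.id

Result:
title           | author
----------------+-------
River Crossing  | Smith 
Silent Waters   | King  
The Last Train  | King  
Midnight Sun    | Perez 
Quiet Streets   | Smith 
Stone Bridges   | NULL  
The Glass Key   | Perez 
Northern Lights | Smith 


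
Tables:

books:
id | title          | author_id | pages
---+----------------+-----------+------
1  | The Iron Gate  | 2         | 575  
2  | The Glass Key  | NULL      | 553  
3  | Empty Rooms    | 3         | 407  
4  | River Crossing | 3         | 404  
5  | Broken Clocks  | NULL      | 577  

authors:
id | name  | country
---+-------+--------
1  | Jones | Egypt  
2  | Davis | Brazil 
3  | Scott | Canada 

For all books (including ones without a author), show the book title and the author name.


LEFT JOIN keeps every row from books (the left table); where author_id has no match in authors, the author columns become NULL. Walk through each book:
  - book 1 (The Iron Gate): author_id=2 -> matches Davis
  - book 2 (The Glass Key): author_id=NULL, no match -> kept with NULL
  - book 3 (Empty Rooms): author_id=3 -> matches Scott
  - book 4 (River Crossing): author_id=3 -> matches Scott
  - book 5 (Broken Clocks): author_id=NULL, no match -> kept with NULL
All 5 rows appear; 2 have NULL author.

SQL:
SELECT a.title, b.name AS author
FROM books a
LEFT JOIN authors b ON a.author_id = b.id

Result:
title          | author
---------------+-------
The Iron Gate  | Davis 
The Glass Key  | NULL  
Empty Rooms    | Scott 
River Crossing | Scott 
Broken Clocks  | NULL  


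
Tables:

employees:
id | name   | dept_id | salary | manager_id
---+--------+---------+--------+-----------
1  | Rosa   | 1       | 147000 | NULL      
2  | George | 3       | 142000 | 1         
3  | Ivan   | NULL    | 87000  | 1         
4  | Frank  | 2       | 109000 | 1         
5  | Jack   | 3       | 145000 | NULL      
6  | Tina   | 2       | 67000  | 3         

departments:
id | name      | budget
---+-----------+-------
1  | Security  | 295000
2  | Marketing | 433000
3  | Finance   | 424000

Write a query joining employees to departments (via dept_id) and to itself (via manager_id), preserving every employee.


Two LEFT JOINs from the same base table employees: one to departments via dept_id, one to employees itself via manager_id. Both are LEFT so every employee is preserved.
Match against departments:
  - employee 1 (Rosa): dept_id=1 -> matches Security
  - employee 2 (George): dept_id=3 -> matches Finance
  - employee 3 (Ivan): dept_id=NULL, no match -> kept with NULL
  - employee 4 (Frank): dept_id=2 -> matches Marketing
  - employee 5 (Jack): dept_id=3 -> matches Finance
  - employee 6 (Tina): dept_id=2 -> matches Marketing
Match against employees (self):
  - employee 1 (Rosa): manager_id=NULL -> NULL
  - employee 2 (George): manager_id=1 -> Rosa
  - employee 3 (Ivan): manager_id=1 -> Rosa
  - employee 4 (Frank): manager_id=1 -> Rosa
  - employee 5 (Jack): manager_id=NULL -> NULL
  - employee 6 (Tina): manager_id=3 -> Ivan

SQL:
SELECT a.name, b.name AS department, c.name AS manager
FROM employees a
LEFT JOIN departments b ON a.dept_id = b.id
LEFT JOIN employees c ON a.manager_id = c.id

Result:
name   | department | manager
-------+------------+--------
Rosa   | Security   | NULL   
George | Finance    | Rosa   
Ivan   | NULL       | Rosa   
Frank  | Marketing  | Rosa   
Jack   | Finance    | NULL   
Tina   | Marketing  | Ivan   


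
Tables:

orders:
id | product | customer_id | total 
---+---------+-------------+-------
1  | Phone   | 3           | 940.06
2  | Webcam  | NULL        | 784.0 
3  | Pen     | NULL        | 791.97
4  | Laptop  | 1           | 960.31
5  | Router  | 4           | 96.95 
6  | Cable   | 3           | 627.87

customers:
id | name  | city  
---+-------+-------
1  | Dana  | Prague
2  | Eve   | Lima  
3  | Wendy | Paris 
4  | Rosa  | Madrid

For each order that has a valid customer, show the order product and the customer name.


INNER JOIN keeps only orders rows whose customer_id matches an id in customers. Walk through each order:
  - order 1 (Phone): customer_id=3 -> matches Wendy
  - order 2 (Webcam): customer_id=NULL, no match -> dropped
  - order 3 (Pen): customer_id=NULL, no match -> dropped
  - order 4 (Laptop): customer_id=1 -> matches Dana
  - order 5 (Router): customer_id=4 -> matches Rosa
  - order 6 (Cable): customer_id=3 -> matches Wendy
So 2 of 6 rows are dropped.

SQL:
SELECT a.product, b.name AS customer
FROM orders a
INNER JOIN customers b ON a.customer_id = b.id

Result:
product | customer
--------+---------
Phone   | Wendy   
Laptop  | Dana    
Router  | Rosa    
Cable   | Wendy   


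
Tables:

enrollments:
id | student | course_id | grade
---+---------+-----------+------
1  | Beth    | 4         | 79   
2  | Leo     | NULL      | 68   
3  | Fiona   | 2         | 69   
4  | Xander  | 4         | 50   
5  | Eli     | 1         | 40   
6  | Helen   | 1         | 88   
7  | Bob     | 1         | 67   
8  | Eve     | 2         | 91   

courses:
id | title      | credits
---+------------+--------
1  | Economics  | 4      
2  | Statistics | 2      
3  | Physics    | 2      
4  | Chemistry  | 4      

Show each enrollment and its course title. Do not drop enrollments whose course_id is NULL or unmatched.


LEFT JOIN keeps every row from enrollments (the left table); where course_id has no match in courses, the course columns become NULL. Walk through each enrollment:
  - enrollment 1 (Beth): course_id=4 -> matches Chemistry
  - enrollment 2 (Leo): course_id=NULL, no match -> kept with NULL
  - enrollment 3 (Fiona): course_id=2 -> matches Statistics
  - enrollment 4 (Xander): course_id=4 -> matches Chemistry
  - enrollment 5 (Eli): course_id=1 -> matches Economics
  - enrollment 6 (Helen): course_id=1 -> matches Economics
  - enrollment 7 (Bob): course_id=1 -> matches Economics
  - enrollment 8 (Eve): course_id=2 -> matches Statistics
All 8 rows appear; 1 has NULL course.

SQL:
SELECT a.student, b.title AS course
FROM enrollments a
LEFT JOIN courses b ON a.course_id = b.id

Result:
student | course    
--------+-----------
Beth    | Chemistry 
Leo     | NULL      
Fiona   | Statistics
Xander  | Chemistry 
Eli     | Economics 
Helen   | Economics 
Bob     | Economics 
Eve     | Statistics


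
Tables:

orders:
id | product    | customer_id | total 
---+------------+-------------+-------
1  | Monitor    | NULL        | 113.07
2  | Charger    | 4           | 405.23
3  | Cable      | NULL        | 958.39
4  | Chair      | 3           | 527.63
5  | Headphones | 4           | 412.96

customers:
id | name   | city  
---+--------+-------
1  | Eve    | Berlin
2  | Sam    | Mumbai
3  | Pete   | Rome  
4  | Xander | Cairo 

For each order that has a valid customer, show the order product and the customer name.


INNER JOIN keeps only orders rows whose customer_id matches an id in customers. Walk through each order:
  - order 1 (Monitor): customer_id=NULL, no match -> dropped
  - order 2 (Charger): customer_id=4 -> matches Xander
  - order 3 (Cable): customer_id=NULL, no match -> dropped
  - order 4 (Chair): customer_id=3 -> matches Pete
  - order 5 (Headphones): customer_id=4 -> matches Xander
So 2 of 5 rows are dropped.

SQL:
SELECT a.product, b.name AS customer
FROM orders a
INNER JOIN customers b ON a.customer_id = b.id

Result:
product    | customer
-----------+---------
Charger    | Xander  
Chair      | Pete    
Headphones | Xander  


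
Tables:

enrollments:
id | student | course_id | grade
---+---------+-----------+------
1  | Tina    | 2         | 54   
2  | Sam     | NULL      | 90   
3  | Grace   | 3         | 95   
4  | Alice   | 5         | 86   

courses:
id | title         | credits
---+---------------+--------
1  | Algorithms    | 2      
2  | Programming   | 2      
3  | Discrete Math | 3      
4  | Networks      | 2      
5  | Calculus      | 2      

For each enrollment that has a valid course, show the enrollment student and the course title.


INNER JOIN keeps only enrollments rows whose course_id matches an id in courses. Walk through each enrollment:
  - enrollment 1 (Tina): course_id=2 -> matches Programming
  - enrollment 2 (Sam): course_id=NULL, no match -> dropped
  - enrollment 3 (Grace): course_id=3 -> matches Discrete Math
  - enrollment 4 (Alice): course_id=5 -> matches Calculus
So 1 of 4 rows is dropped.

SQL:
SELECT a.student, b.title AS course
FROM enrollments a
INNER JOIN courses b ON a.course_id = b.id

Result:
student | course       
--------+--------------
Tina    | Programming  
Grace   | Discrete Math
Alice   | Calculus     


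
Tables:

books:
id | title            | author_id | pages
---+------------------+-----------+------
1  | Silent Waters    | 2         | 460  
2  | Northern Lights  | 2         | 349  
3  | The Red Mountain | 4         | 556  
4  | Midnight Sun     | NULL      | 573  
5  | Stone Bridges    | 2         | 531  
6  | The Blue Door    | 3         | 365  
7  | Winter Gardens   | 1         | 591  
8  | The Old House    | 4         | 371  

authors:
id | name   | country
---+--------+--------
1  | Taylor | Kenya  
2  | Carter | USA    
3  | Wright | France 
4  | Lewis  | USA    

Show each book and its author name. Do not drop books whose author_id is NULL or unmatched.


LEFT JOIN keeps every row from books (the left table); where author_id has no match in authors, the author columns become NULL. Walk through each book:
  - book 1 (Silent Waters): author_id=2 -> matches Carter
  - book 2 (Northern Lights): author_id=2 -> matches Carter
  - book 3 (The Red Mountain): author_id=4 -> matches Lewis
  - book 4 (Midnight Sun): author_id=NULL, no match -> kept with NULL
  - book 5 (Stone Bridges): author_id=2 -> matches Carter
  - book 6 (The Blue Door): author_id=3 -> matches Wright
  - book 7 (Winter Gardens): author_id=1 -> matches Taylor
  - book 8 (The Old House): author_id=4 -> matches Lewis
All 8 rows appear; 1 has NULL author.

SQL:
SELECT a.title, b.name AS author
FROM books a
LEFT JOIN authors b ON a.author_id = b.id

Result:
title            | author
-----------------+-------
Silent Waters    | Carter
Northern Lights  | Carter
The Red Mountain | Lewis 
Midnight Sun     | NULL  
Stone Bridges    | Carter
The Blue Door    | Wright
Winter Gardens   | Taylor
The Old House    | Lewis 


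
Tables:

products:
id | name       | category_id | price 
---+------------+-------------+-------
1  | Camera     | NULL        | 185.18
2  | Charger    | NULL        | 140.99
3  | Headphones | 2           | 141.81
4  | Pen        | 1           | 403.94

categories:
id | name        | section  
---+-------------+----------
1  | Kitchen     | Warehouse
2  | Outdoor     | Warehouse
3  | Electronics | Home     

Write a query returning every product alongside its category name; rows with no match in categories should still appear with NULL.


LEFT JOIN keeps every row from products (the left table); where category_id has no match in categories, the category columns become NULL. Walk through each product:
  - product 1 (Camera): category_id=NULL, no match -> kept with NULL
  - product 2 (Charger): category_id=NULL, no match -> kept with NULL
  - product 3 (Headphones): category_id=2 -> matches Outdoor
  - product 4 (Pen): category_id=1 -> matches Kitchen
All 4 rows appear; 2 have NULL category.

SQL:
SELECT a.name, b.name AS category
FROM products a
LEFT JOIN categories b ON a.category_id = b.id

Result:
name       | category
-----------+---------
Camera     | NULL    
Charger    | NULL    
Headphones | Outdoor 
Pen        | Kitchen 


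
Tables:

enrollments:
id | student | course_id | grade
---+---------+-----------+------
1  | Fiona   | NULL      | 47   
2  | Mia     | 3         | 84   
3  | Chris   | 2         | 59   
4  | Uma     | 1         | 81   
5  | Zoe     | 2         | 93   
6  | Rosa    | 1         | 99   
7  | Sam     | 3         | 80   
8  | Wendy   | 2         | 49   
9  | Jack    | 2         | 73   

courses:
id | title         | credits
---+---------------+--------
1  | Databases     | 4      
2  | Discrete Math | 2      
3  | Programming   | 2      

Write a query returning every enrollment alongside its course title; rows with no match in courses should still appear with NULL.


LEFT JOIN keeps every row from enrollments (the left table); where course_id has no match in courses, the course columns become NULL. Walk through each enrollment:
  - enrollment 1 (Fiona): course_id=NULL, no match -> kept with NULL
  - enrollment 2 (Mia): course_id=3 -> matches Programming
  - enrollment 3 (Chris): course_id=2 -> matches Discrete Math
  - enrollment 4 (Uma): course_id=1 -> matches Databases
  - enrollment 5 (Zoe): course_id=2 -> matches Discrete Math
  - enrollment 6 (Rosa): course_id=1 -> matches Databases
  - enrollment 7 (Sam): course_id=3 -> matches Programming
  - enrollment 8 (Wendy): course_id=2 -> matches Discrete Math
  - enrollment 9 (Jack): course_id=2 -> matches Discrete Math
All 9 rows appear; 1 has NULL course.

SQL:
SELECT a.student, b.title AS course
FROM enrollments a
LEFT JOIN courses b ON a.course_id = b.id

Result:
student | course       
--------+--------------
Fiona   | NULL         
Mia     | Programming  
Chris   | Discrete Math
Uma     | Databases    
Zoe     | Discrete Math
Rosa    | Databases    
Sam     | Programming  
Wendy   | Discrete Math
Jack    | Discrete Math


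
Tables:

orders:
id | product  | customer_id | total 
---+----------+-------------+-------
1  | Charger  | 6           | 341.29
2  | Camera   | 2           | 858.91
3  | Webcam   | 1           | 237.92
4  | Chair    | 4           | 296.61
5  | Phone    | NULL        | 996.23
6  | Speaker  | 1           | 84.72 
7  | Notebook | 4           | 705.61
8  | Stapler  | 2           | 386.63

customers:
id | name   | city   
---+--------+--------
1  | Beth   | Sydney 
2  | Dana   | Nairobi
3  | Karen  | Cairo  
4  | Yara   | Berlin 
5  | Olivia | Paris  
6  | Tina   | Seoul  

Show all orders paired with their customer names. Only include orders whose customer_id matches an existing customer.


INNER JOIN keeps only orders rows whose customer_id matches an id in customers. Walk through each order:
  - order 1 (Charger): customer_id=6 -> matches Tina
  - order 2 (Camera): customer_id=2 -> matches Dana
  - order 3 (Webcam): customer_id=1 -> matches Beth
  - order 4 (Chair): customer_id=4 -> matches Yara
  - order 5 (Phone): customer_id=NULL, no match -> dropped
  - order 6 (Speaker): customer_id=1 -> matches Beth
  - order 7 (Notebook): customer_id=4 -> matches Yara
  - order 8 (Stapler): customer_id=2 -> matches Dana
So 1 of 8 rows is dropped.

SQL:
SELECT a.product, b.name AS customer
FROM orders a
INNER JOIN customers b ON a.customer_id = b.id

Result:
product  | customer
---------+---------
Charger  | Tina    
Camera   | Dana    
Webcam   | Beth    
Chair    | Yara    
Speaker  | Beth    
Notebook | Yara    
Stapler  | Dana    


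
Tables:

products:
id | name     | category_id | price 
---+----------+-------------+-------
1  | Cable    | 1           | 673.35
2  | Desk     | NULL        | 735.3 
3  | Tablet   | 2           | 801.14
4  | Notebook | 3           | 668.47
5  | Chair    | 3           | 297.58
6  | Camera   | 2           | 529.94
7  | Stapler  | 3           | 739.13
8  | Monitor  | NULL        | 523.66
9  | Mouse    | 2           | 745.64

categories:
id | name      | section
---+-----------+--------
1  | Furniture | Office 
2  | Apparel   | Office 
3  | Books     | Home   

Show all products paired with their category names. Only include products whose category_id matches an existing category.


INNER JOIN keeps only products rows whose category_id matches an id in categories. Walk through each product:
  - product 1 (Cable): category_id=1 -> matches Furniture
  - product 2 (Desk): category_id=NULL, no match -> dropped
  - product 3 (Tablet): category_id=2 -> matches Apparel
  - product 4 (Notebook): category_id=3 -> matches Books
  - product 5 (Chair): category_id=3 -> matches Books
  - product 6 (Camera): category_id=2 -> matches Apparel
  - product 7 (Stapler): category_id=3 -> matches Books
  - product 8 (Monitor): category_id=NULL, no match -> dropped
  - product 9 (Mouse): category_id=2 -> matches Apparel
So 2 of 9 rows are dropped.

SQL:
SELECT a.name, b.name AS category
FROM products a
INNER JOIN categories b ON a.category_id = b.id

Result:
name     | category 
---------+----------
Cable    | Furniture
Tablet   | Apparel  
Notebook | Books    
Chair    | Books    
Camera   | Apparel  
Stapler  | Books    
Mouse    | Apparel  


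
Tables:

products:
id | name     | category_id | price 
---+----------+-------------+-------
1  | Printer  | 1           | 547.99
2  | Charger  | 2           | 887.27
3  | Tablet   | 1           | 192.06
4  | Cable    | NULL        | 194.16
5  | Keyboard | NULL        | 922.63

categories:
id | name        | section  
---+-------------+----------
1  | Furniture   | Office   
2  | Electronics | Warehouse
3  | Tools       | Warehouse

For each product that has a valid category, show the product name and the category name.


INNER JOIN keeps only products rows whose category_id matches an id in categories. Walk through each product:
  - product 1 (Printer): category_id=1 -> matches Furniture
  - product 2 (Charger): category_id=2 -> matches Electronics
  - product 3 (Tablet): category_id=1 -> matches Furniture
  - product 4 (Cable): category_id=NULL, no match -> dropped
  - product 5 (Keyboard): category_id=NULL, no match -> dropped
So 2 of 5 rows are dropped.

SQL:
SELECT a.name, b.name AS category
FROM products a
INNER JOIN categories b ON a.category_id = b.id

Result:
name    | category   
--------+------------
Printer | Furniture  
Charger | Electronics
Tablet  | Furniture  


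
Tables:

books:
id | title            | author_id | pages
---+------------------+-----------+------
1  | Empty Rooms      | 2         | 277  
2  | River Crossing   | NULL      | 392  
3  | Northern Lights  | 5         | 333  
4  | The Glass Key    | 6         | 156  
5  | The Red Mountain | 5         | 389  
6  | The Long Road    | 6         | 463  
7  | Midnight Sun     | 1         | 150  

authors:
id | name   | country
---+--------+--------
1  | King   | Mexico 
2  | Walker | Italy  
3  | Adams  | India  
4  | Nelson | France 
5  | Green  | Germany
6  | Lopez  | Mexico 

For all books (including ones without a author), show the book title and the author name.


LEFT JOIN keeps every row from books (the left table); where author_id has no match in authors, the author columns become NULL. Walk through each book:
  - book 1 (Empty Rooms): author_id=2 -> matches Walker
  - book 2 (River Crossing): author_id=NULL, no match -> kept with NULL
  - book 3 (Northern Lights): author_id=5 -> matches Green
  - book 4 (The Glass Key): author_id=6 -> matches Lopez
  - book 5 (The Red Mountain): author_id=5 -> matches Green
  - book 6 (The Long Road): author_id=6 -> matches Lopez
  - book 7 (Midnight Sun): author_id=1 -> matches King
All 7 rows appear; 1 has NULL author.

SQL:
SELECT a.title, b.name AS author
FROM books a
LEFT JOIN authors b ON a.author_id = b.id

Result:
title            | author
-----------------+-------
Empty Rooms      | Walker
River Crossing   | NULL  
Northern Lights  | Green 
The Glass Key    | Lopez 
The Red Mountain | Green 
The Long Road    | Lopez 
Midnight Sun     | King  
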